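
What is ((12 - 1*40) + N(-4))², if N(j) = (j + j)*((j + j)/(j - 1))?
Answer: 41616/25 ≈ 1664.6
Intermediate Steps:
N(j) = 4*j²/(-1 + j) (N(j) = (2*j)*((2*j)/(-1 + j)) = (2*j)*(2*j/(-1 + j)) = 4*j²/(-1 + j))
((12 - 1*40) + N(-4))² = ((12 - 1*40) + 4*(-4)²/(-1 - 4))² = ((12 - 40) + 4*16/(-5))² = (-28 + 4*16*(-⅕))² = (-28 - 64/5)² = (-204/5)² = 41616/25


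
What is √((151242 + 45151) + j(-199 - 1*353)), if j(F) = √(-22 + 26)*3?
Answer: √196399 ≈ 443.17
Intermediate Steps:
j(F) = 6 (j(F) = √4*3 = 2*3 = 6)
√((151242 + 45151) + j(-199 - 1*353)) = √((151242 + 45151) + 6) = √(196393 + 6) = √196399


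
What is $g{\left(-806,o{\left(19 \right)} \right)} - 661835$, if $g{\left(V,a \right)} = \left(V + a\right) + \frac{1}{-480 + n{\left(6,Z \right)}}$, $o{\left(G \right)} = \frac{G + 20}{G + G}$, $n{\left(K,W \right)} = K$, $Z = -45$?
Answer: $- \frac{2983867811}{4503} \approx -6.6264 \cdot 10^{5}$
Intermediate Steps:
$o{\left(G \right)} = \frac{20 + G}{2 G}$
$g{\left(V,a \right)} = - \frac{1}{474} + V + a$ ($g{\left(V,a \right)} = \left(V + a\right) + \frac{1}{-480 + 6} = \left(V + a\right) + \frac{1}{-474} = \left(V + a\right) - \frac{1}{474} = - \frac{1}{474} + V + a$)
$g{\left(-806,o{\left(19 \right)} \right)} - 661835 = \left(- \frac{1}{474} - 806 + \frac{20 + 19}{2 \cdot 19}\right) - 661835 = \left(- \frac{1}{474} - 806 + \frac{1}{2} \cdot \frac{1}{19} \cdot 39\right) - 661835 = \left(- \frac{1}{474} - 806 + \frac{39}{38}\right) - 661835 = - \frac{3624806}{4503} - 661835 = - \frac{2983867811}{4503}$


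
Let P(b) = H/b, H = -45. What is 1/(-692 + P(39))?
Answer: -13/9011 ≈ -0.0014427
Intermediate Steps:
P(b) = -45/b
1/(-692 + P(39)) = 1/(-692 - 45/39) = 1/(-692 - 45*1/39) = 1/(-692 - 15/13) = 1/(-9011/13) = -13/9011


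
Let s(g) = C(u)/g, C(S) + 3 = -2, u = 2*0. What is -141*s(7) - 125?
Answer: -170/7 ≈ -24.286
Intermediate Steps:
u = 0
C(S) = -5 (C(S) = -3 - 2 = -5)
s(g) = -5/g
-141*s(7) - 125 = -(-705)/7 - 125 = -141*(-5/7) - 125 = 705/7 - 125 = -170/7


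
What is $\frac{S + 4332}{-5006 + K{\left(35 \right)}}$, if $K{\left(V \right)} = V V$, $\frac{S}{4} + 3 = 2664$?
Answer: $- \frac{14976}{3781} \approx -3.9609$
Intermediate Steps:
$S = 10644$ ($S = -12 + 4 \cdot 2664 = -12 + 10656 = 10644$)
$K{\left(V \right)} = V^{2}$
$\frac{S + 4332}{-5006 + K{\left(35 \right)}} = \frac{10644 + 4332}{-5006 + 35^{2}} = \frac{14976}{-5006 + 1225} = \frac{14976}{-3781} = 14976 \left(- \frac{1}{3781}\right) = - \frac{14976}{3781}$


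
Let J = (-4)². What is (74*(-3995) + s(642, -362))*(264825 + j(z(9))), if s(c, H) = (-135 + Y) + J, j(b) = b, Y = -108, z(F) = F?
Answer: -78352992738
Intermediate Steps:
J = 16
s(c, H) = -227 (s(c, H) = (-135 - 108) + 16 = -243 + 16 = -227)
(74*(-3995) + s(642, -362))*(264825 + j(z(9))) = (74*(-3995) - 227)*(264825 + 9) = (-295630 - 227)*264834 = -295857*264834 = -78352992738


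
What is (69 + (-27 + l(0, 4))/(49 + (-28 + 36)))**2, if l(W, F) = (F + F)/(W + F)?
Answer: 15272464/3249 ≈ 4700.7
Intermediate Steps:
l(W, F) = 2*F/(F + W) (l(W, F) = (2*F)/(F + W) = 2*F/(F + W))
(69 + (-27 + l(0, 4))/(49 + (-28 + 36)))**2 = (69 + (-27 + 2*4/(4 + 0))/(49 + (-28 + 36)))**2 = (69 + (-27 + 2*4/4)/(49 + 8))**2 = (69 + (-27 + 2*4*(1/4))/57)**2 = (69 + (-27 + 2)*(1/57))**2 = (69 - 25*1/57)**2 = (69 - 25/57)**2 = (3908/57)**2 = 15272464/3249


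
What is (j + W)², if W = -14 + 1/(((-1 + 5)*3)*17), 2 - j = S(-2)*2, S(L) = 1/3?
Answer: 741321/4624 ≈ 160.32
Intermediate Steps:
S(L) = ⅓
j = 4/3 (j = 2 - 2/3 = 2 - 1*⅔ = 2 - ⅔ = 4/3 ≈ 1.3333)
W = -2855/204 (W = -14 + 1/((4*3)*17) = -14 + 1/(12*17) = -14 + 1/204 = -2855/204 ≈ -13.995)
(j + W)² = (4/3 - 2855/204)² = (-861/68)² = 741321/4624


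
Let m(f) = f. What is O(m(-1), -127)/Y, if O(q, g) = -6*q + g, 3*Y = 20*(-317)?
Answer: 363/6340 ≈ 0.057256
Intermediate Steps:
Y = -6340/3 (Y = (20*(-317))/3 = (⅓)*(-6340) = -6340/3 ≈ -2113.3)
O(q, g) = g - 6*q
O(m(-1), -127)/Y = (-127 - 6*(-1))/(-6340/3) = (-127 + 6)*(-3/6340) = -121*(-3/6340) = 363/6340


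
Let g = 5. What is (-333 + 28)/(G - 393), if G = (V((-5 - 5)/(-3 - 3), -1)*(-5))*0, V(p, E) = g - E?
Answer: 305/393 ≈ 0.77608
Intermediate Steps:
V(p, E) = 5 - E
G = 0 (G = ((5 - 1*(-1))*(-5))*0 = ((5 + 1)*(-5))*0 = (6*(-5))*0 = -30*0 = 0)
(-333 + 28)/(G - 393) = (-333 + 28)/(0 - 393) = -305/(-393) = -305*(-1/393) = 305/393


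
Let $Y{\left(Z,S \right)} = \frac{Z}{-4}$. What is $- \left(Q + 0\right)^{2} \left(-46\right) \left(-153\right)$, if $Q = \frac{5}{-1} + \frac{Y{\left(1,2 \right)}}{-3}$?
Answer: $- \frac{1361071}{8} \approx -1.7013 \cdot 10^{5}$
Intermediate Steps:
$Y{\left(Z,S \right)} = - \frac{Z}{4}$ ($Y{\left(Z,S \right)} = Z \left(- \frac{1}{4}\right) = - \frac{Z}{4}$)
$Q = - \frac{59}{12}$ ($Q = \frac{5}{-1} + \frac{\left(- \frac{1}{4}\right) 1}{-3} = 5 \left(-1\right) - - \frac{1}{12} = -5 + \frac{1}{12} = - \frac{59}{12} \approx -4.9167$)
$- \left(Q + 0\right)^{2} \left(-46\right) \left(-153\right) = - \left(- \frac{59}{12} + 0\right)^{2} \left(-46\right) \left(-153\right) = - \left(- \frac{59}{12}\right)^{2} \left(-46\right) \left(-153\right) = - \frac{3481}{144} \left(-46\right) \left(-153\right) = - \frac{\left(-80063\right) \left(-153\right)}{72} = \left(-1\right) \frac{1361071}{8} = - \frac{1361071}{8}$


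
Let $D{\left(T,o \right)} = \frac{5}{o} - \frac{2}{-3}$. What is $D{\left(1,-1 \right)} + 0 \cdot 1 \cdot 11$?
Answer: $- \frac{13}{3} \approx -4.3333$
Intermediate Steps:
$D{\left(T,o \right)} = \frac{2}{3} + \frac{5}{o}$ ($D{\left(T,o \right)} = \frac{5}{o} - - \frac{2}{3} = \frac{5}{o} + \frac{2}{3} = \frac{2}{3} + \frac{5}{o}$)
$D{\left(1,-1 \right)} + 0 \cdot 1 \cdot 11 = \left(\frac{2}{3} + \frac{5}{-1}\right) + 0 \cdot 1 \cdot 11 = \left(\frac{2}{3} + 5 \left(-1\right)\right) + 0 \cdot 11 = \left(\frac{2}{3} - 5\right) + 0 = - \frac{13}{3} + 0 = - \frac{13}{3}$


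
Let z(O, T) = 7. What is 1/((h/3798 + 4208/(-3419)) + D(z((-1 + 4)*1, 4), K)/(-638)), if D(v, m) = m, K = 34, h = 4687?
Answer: -15750306/787361 ≈ -20.004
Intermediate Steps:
1/((h/3798 + 4208/(-3419)) + D(z((-1 + 4)*1, 4), K)/(-638)) = 1/((4687/3798 + 4208/(-3419)) + 34/(-638)) = 1/((4687*(1/3798) + 4208*(-1/3419)) + 34*(-1/638)) = 1/((4687/3798 - 16/13) - 17/319) = 1/(163/49374 - 17/319) = 1/(-787361/15750306) = -15750306/787361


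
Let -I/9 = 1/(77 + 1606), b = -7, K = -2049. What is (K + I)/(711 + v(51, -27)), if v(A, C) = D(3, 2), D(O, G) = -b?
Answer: -191582/67133 ≈ -2.8538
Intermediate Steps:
I = -1/187 (I = -9/(77 + 1606) = -9/1683 = -9*1/1683 = -1/187 ≈ -0.0053476)
D(O, G) = 7 (D(O, G) = -1*(-7) = 7)
v(A, C) = 7
(K + I)/(711 + v(51, -27)) = (-2049 - 1/187)/(711 + 7) = -383164/187/718 = -383164/187*1/718 = -191582/67133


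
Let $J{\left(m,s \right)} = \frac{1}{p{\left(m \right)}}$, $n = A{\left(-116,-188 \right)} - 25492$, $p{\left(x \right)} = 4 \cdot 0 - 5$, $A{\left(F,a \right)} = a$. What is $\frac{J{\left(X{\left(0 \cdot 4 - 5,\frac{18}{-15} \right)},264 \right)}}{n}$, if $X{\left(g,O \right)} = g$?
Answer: $\frac{1}{128400} \approx 7.7882 \cdot 10^{-6}$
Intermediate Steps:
$p{\left(x \right)} = -5$ ($p{\left(x \right)} = 0 - 5 = -5$)
$n = -25680$ ($n = -188 - 25492 = -25680$)
$J{\left(m,s \right)} = - \frac{1}{5}$ ($J{\left(m,s \right)} = \frac{1}{-5} = - \frac{1}{5}$)
$\frac{J{\left(X{\left(0 \cdot 4 - 5,\frac{18}{-15} \right)},264 \right)}}{n} = - \frac{1}{5 \left(-25680\right)} = \left(- \frac{1}{5}\right) \left(- \frac{1}{25680}\right) = \frac{1}{128400}$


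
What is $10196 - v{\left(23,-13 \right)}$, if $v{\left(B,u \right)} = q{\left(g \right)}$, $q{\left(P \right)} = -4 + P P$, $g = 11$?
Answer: $10079$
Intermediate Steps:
$q{\left(P \right)} = -4 + P^{2}$
$v{\left(B,u \right)} = 117$ ($v{\left(B,u \right)} = -4 + 11^{2} = -4 + 121 = 117$)
$10196 - v{\left(23,-13 \right)} = 10196 - 117 = 10079$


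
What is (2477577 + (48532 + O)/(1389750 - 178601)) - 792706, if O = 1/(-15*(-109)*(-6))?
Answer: 20018579076800909/11881371690 ≈ 1.6849e+6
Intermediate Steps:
O = -1/9810 (O = 1/(1635*(-6)) = 1/(-9810) = -1/9810 ≈ -0.00010194)
(2477577 + (48532 + O)/(1389750 - 178601)) - 792706 = (2477577 + (48532 - 1/9810)/(1389750 - 178601)) - 792706 = (2477577 + (476098919/9810)/1211149) - 792706 = (2477577 + (476098919/9810)*(1/1211149)) - 792706 = (2477577 + 476098919/11881371690) - 792706 = 29437013703694049/11881371690 - 792706 = 20018579076800909/11881371690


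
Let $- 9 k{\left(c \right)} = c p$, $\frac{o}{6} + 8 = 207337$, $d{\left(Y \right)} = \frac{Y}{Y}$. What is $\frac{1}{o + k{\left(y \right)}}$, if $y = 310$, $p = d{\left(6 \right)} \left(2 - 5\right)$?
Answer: $\frac{3}{3732232} \approx 8.0381 \cdot 10^{-7}$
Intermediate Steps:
$d{\left(Y \right)} = 1$
$p = -3$ ($p = 1 \left(2 - 5\right) = 1 \left(-3\right) = -3$)
$o = 1243974$ ($o = -48 + 6 \cdot 207337 = -48 + 1244022 = 1243974$)
$k{\left(c \right)} = \frac{c}{3}$ ($k{\left(c \right)} = - \frac{c \left(-3\right)}{9} = - \frac{\left(-3\right) c}{9} = \frac{c}{3}$)
$\frac{1}{o + k{\left(y \right)}} = \frac{1}{1243974 + \frac{1}{3} \cdot 310} = \frac{1}{1243974 + \frac{310}{3}} = \frac{1}{\frac{3732232}{3}} = \frac{3}{3732232}$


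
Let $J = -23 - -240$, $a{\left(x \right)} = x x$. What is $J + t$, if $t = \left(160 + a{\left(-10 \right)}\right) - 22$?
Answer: $455$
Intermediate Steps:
$a{\left(x \right)} = x^{2}$
$t = 238$ ($t = \left(160 + \left(-10\right)^{2}\right) - 22 = \left(160 + 100\right) - 22 = 260 - 22 = 238$)
$J = 217$ ($J = -23 + 240 = 217$)
$J + t = 217 + 238 = 455$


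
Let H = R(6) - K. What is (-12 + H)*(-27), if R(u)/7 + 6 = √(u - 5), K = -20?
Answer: 729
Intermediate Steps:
R(u) = -42 + 7*√(-5 + u) (R(u) = -42 + 7*√(u - 5) = -42 + 7*√(-5 + u))
H = -15 (H = (-42 + 7*√(-5 + 6)) - 1*(-20) = (-42 + 7*√1) + 20 = (-42 + 7*1) + 20 = (-42 + 7) + 20 = -35 + 20 = -15)
(-12 + H)*(-27) = (-12 - 15)*(-27) = -27*(-27) = 729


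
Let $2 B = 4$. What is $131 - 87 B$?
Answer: $-43$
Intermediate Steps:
$B = 2$ ($B = \frac{1}{2} \cdot 4 = 2$)
$131 - 87 B = 131 - 174 = -43$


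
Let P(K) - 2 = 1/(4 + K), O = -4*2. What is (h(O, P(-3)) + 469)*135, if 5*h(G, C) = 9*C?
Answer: 64044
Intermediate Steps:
O = -8
P(K) = 2 + 1/(4 + K)
h(G, C) = 9*C/5 (h(G, C) = (9*C)/5 = 9*C/5)
(h(O, P(-3)) + 469)*135 = (9*((9 + 2*(-3))/(4 - 3))/5 + 469)*135 = (9*((9 - 6)/1)/5 + 469)*135 = (9*(1*3)/5 + 469)*135 = ((9/5)*3 + 469)*135 = (27/5 + 469)*135 = (2372/5)*135 = 64044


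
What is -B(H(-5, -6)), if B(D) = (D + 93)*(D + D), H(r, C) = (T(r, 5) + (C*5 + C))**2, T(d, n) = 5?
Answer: -2025788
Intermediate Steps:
H(r, C) = (5 + 6*C)**2 (H(r, C) = (5 + (C*5 + C))**2 = (5 + (5*C + C))**2 = (5 + 6*C)**2)
B(D) = 2*D*(93 + D) (B(D) = (93 + D)*(2*D) = 2*D*(93 + D))
-B(H(-5, -6)) = -2*(5 + 6*(-6))**2*(93 + (5 + 6*(-6))**2) = -2*(5 - 36)**2*(93 + (5 - 36)**2) = -2*(-31)**2*(93 + (-31)**2) = -2*961*(93 + 961) = -2*961*1054 = -1*2025788 = -2025788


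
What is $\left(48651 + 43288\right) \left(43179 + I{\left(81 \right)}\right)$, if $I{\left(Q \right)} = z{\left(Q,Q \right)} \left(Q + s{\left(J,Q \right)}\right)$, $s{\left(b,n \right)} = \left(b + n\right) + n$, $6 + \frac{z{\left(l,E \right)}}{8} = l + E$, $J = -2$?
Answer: $31622143233$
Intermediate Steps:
$z{\left(l,E \right)} = -48 + 8 E + 8 l$ ($z{\left(l,E \right)} = -48 + 8 \left(l + E\right) = -48 + 8 \left(E + l\right) = -48 + \left(8 E + 8 l\right) = -48 + 8 E + 8 l$)
$s{\left(b,n \right)} = b + 2 n$
$I{\left(Q \right)} = \left(-48 + 16 Q\right) \left(-2 + 3 Q\right)$ ($I{\left(Q \right)} = \left(-48 + 8 Q + 8 Q\right) \left(Q + \left(-2 + 2 Q\right)\right) = \left(-48 + 16 Q\right) \left(-2 + 3 Q\right)$)
$\left(48651 + 43288\right) \left(43179 + I{\left(81 \right)}\right) = \left(48651 + 43288\right) \left(43179 + 16 \left(-3 + 81\right) \left(-2 + 3 \cdot 81\right)\right) = 91939 \left(43179 + 16 \cdot 78 \left(-2 + 243\right)\right) = 91939 \left(43179 + 16 \cdot 78 \cdot 241\right) = 91939 \left(43179 + 300768\right) = 91939 \cdot 343947 = 31622143233$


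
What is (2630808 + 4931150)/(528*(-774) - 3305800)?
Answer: -3780979/1857236 ≈ -2.0358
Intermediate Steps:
(2630808 + 4931150)/(528*(-774) - 3305800) = 7561958/(-408672 - 3305800) = 7561958/(-3714472) = 7561958*(-1/3714472) = -3780979/1857236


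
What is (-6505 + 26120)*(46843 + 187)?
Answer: 922493450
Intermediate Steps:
(-6505 + 26120)*(46843 + 187) = 19615*47030 = 922493450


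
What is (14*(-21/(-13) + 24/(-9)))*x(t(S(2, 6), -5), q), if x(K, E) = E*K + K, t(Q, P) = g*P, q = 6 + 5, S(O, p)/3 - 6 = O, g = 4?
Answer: 45920/13 ≈ 3532.3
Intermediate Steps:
S(O, p) = 18 + 3*O
q = 11
t(Q, P) = 4*P
x(K, E) = K + E*K
(14*(-21/(-13) + 24/(-9)))*x(t(S(2, 6), -5), q) = (14*(-21/(-13) + 24/(-9)))*((4*(-5))*(1 + 11)) = (14*(-21*(-1/13) + 24*(-⅑)))*(-20*12) = (14*(21/13 - 8/3))*(-240) = (14*(-41/39))*(-240) = -574/39*(-240) = 45920/13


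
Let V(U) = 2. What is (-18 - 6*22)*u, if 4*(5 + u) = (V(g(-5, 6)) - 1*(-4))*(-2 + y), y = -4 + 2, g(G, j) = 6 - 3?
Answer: 1650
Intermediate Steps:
g(G, j) = 3
y = -2
u = -11 (u = -5 + ((2 - 1*(-4))*(-2 - 2))/4 = -5 + ((2 + 4)*(-4))/4 = -5 + (6*(-4))/4 = -5 + (1/4)*(-24) = -5 - 6 = -11)
(-18 - 6*22)*u = (-18 - 6*22)*(-11) = (-18 - 132)*(-11) = -150*(-11) = 1650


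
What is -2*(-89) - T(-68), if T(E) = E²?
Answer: -4446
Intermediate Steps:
-2*(-89) - T(-68) = -2*(-89) - 1*(-68)² = 178 - 1*4624 = 178 - 4624 = -4446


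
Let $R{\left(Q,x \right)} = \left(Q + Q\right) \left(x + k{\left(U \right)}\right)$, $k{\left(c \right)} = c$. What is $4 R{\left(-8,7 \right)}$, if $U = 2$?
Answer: $-576$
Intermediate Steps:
$R{\left(Q,x \right)} = 2 Q \left(2 + x\right)$ ($R{\left(Q,x \right)} = \left(Q + Q\right) \left(x + 2\right) = 2 Q \left(2 + x\right)$)
$4 R{\left(-8,7 \right)} = 4 \cdot 2 \left(-8\right) \left(2 + 7\right) = 4 \cdot 2 \left(-8\right) 9 = 4 \left(-144\right) = -576$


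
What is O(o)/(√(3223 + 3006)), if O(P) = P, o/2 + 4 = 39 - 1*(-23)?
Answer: 116*√6229/6229 ≈ 1.4698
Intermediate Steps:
o = 116 (o = -8 + 2*(39 - 1*(-23)) = -8 + 2*(39 + 23) = -8 + 2*62 = -8 + 124 = 116)
O(o)/(√(3223 + 3006)) = 116/(√(3223 + 3006)) = 116/(√6229) = 116*(√6229/6229) = 116*√6229/6229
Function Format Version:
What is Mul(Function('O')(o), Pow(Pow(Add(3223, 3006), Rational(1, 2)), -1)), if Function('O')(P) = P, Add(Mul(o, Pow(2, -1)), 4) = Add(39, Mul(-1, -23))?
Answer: Mul(Rational(116, 6229), Pow(6229, Rational(1, 2))) ≈ 1.4698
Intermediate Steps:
o = 116 (o = Add(-8, Mul(2, Add(39, Mul(-1, -23)))) = Add(-8, Mul(2, Add(39, 23))) = Add(-8, Mul(2, 62)) = Add(-8, 124) = 116)
Mul(Function('O')(o), Pow(Pow(Add(3223, 3006), Rational(1, 2)), -1)) = Mul(116, Pow(Pow(Add(3223, 3006), Rational(1, 2)), -1)) = Mul(116, Pow(Pow(6229, Rational(1, 2)), -1)) = Mul(116, Mul(Rational(1, 6229), Pow(6229, Rational(1, 2)))) = Mul(Rational(116, 6229), Pow(6229, Rational(1, 2)))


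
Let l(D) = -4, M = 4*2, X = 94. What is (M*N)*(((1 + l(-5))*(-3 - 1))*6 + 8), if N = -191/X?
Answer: -61120/47 ≈ -1300.4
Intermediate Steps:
M = 8
N = -191/94 ≈ -2.0319
(M*N)*(((1 + l(-5))*(-3 - 1))*6 + 8) = (8*(-191/94))*(((1 - 4)*(-3 - 1))*6 + 8) = -764*(-3*(-4)*6 + 8)/47 = -764*(12*6 + 8)/47 = -764*(72 + 8)/47 = -764/47*80 = -61120/47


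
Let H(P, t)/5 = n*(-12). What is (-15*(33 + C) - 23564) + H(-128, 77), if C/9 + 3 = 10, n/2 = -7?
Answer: -24164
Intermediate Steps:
n = -14 (n = 2*(-7) = -14)
C = 63 (C = -27 + 9*10 = -27 + 90 = 63)
H(P, t) = 840 (H(P, t) = 5*(-14*(-12)) = 5*168 = 840)
(-15*(33 + C) - 23564) + H(-128, 77) = (-15*(33 + 63) - 23564) + 840 = (-15*96 - 23564) + 840 = (-1440 - 23564) + 840 = -25004 + 840 = -24164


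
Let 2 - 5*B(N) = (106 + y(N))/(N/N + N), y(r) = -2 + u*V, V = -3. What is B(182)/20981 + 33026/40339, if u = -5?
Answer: 634030396723/774412591485 ≈ 0.81872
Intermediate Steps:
y(r) = 13 (y(r) = -2 - 5*(-3) = -2 + 15 = 13)
B(N) = 2/5 - 119/(5*(1 + N)) (B(N) = 2/5 - (106 + 13)/(5*(N/N + N)) = 2/5 - 119/(5*(1 + N)))
B(182)/20981 + 33026/40339 = ((-117 + 2*182)/(5*(1 + 182)))/20981 + 33026/40339 = ((1/5)*(-117 + 364)/183)*(1/20981) + 33026*(1/40339) = ((1/5)*(1/183)*247)*(1/20981) + 33026/40339 = (247/915)*(1/20981) + 33026/40339 = 247/19197615 + 33026/40339 = 634030396723/774412591485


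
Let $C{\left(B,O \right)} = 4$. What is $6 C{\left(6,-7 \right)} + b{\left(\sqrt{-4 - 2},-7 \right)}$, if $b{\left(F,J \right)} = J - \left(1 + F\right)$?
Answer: $16 - i \sqrt{6} \approx 16.0 - 2.4495 i$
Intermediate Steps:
$b{\left(F,J \right)} = -1 + J - F$
$6 C{\left(6,-7 \right)} + b{\left(\sqrt{-4 - 2},-7 \right)} = 6 \cdot 4 - \left(8 + \sqrt{-4 - 2}\right) = 24 - \left(8 + \sqrt{-6}\right) = 24 - \left(8 + i \sqrt{6}\right) = 16 - i \sqrt{6}$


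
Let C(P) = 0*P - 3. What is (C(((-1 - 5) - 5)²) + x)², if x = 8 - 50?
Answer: 2025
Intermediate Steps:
C(P) = -3 (C(P) = 0 - 3 = -3)
x = -42
(C(((-1 - 5) - 5)²) + x)² = (-3 - 42)² = (-45)² = 2025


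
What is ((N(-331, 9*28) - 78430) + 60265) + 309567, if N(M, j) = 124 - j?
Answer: 291274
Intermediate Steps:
((N(-331, 9*28) - 78430) + 60265) + 309567 = (((124 - 9*28) - 78430) + 60265) + 309567 = (((124 - 1*252) - 78430) + 60265) + 309567 = (((124 - 252) - 78430) + 60265) + 309567 = ((-128 - 78430) + 60265) + 309567 = (-78558 + 60265) + 309567 = -18293 + 309567 = 291274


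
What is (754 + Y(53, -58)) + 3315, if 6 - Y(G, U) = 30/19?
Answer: 77395/19 ≈ 4073.4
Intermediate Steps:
Y(G, U) = 84/19 (Y(G, U) = 6 - 30/19 = 84/19)
(754 + Y(53, -58)) + 3315 = (754 + 84/19) + 3315 = 14410/19 + 3315 = 77395/19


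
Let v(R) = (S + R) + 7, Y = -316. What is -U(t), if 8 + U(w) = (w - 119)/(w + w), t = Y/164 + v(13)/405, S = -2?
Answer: -83730/3473 ≈ -24.109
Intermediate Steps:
v(R) = 5 + R (v(R) = (-2 + R) + 7 = 5 + R)
t = -3473/1845 (t = -316/164 + (5 + 13)/405 = -316*1/164 + 18*(1/405) = -79/41 + 2/45 = -3473/1845 ≈ -1.8824)
U(w) = -8 + (-119 + w)/(2*w) (U(w) = -8 + (w - 119)/(w + w) = -8 + (-119 + w)/((2*w)) = -8 + (-119 + w)*(1/(2*w)) = -8 + (-119 + w)/(2*w))
-U(t) = -(-119 - 15*(-3473/1845))/(2*(-3473/1845)) = -(-1845)*(-119 + 3473/123)/(2*3473) = -(-1845)*(-11164)/(2*3473*123) = -1*83730/3473 = -83730/3473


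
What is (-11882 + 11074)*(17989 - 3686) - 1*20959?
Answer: -11577783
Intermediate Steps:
(-11882 + 11074)*(17989 - 3686) - 1*20959 = -808*14303 - 20959 = -11556824 - 20959 = -11577783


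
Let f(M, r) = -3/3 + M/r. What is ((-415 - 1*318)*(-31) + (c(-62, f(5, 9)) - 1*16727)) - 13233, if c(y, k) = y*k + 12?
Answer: -64777/9 ≈ -7197.4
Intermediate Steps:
f(M, r) = -1 + M/r (f(M, r) = -3*⅓ + M/r = -1 + M/r)
c(y, k) = 12 + k*y (c(y, k) = k*y + 12 = 12 + k*y)
((-415 - 1*318)*(-31) + (c(-62, f(5, 9)) - 1*16727)) - 13233 = ((-415 - 1*318)*(-31) + ((12 + ((5 - 1*9)/9)*(-62)) - 1*16727)) - 13233 = ((-415 - 318)*(-31) + ((12 + ((5 - 9)/9)*(-62)) - 16727)) - 13233 = (-733*(-31) + ((12 + ((⅑)*(-4))*(-62)) - 16727)) - 13233 = (22723 + ((12 - 4/9*(-62)) - 16727)) - 13233 = (22723 + ((12 + 248/9) - 16727)) - 13233 = (22723 + (356/9 - 16727)) - 13233 = (22723 - 150187/9) - 13233 = 54320/9 - 13233 = -64777/9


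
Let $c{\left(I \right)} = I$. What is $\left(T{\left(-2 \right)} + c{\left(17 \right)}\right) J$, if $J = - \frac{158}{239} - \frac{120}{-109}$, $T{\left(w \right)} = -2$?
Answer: $\frac{171870}{26051} \approx 6.5974$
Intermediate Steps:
$J = \frac{11458}{26051}$ ($J = \left(-158\right) \frac{1}{239} - - \frac{120}{109} = - \frac{158}{239} + \frac{120}{109} = \frac{11458}{26051} \approx 0.43983$)
$\left(T{\left(-2 \right)} + c{\left(17 \right)}\right) J = \left(-2 + 17\right) \frac{11458}{26051} = 15 \cdot \frac{11458}{26051} = \frac{171870}{26051}$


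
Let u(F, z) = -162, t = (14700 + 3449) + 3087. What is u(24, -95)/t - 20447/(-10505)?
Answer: 216255341/111542090 ≈ 1.9388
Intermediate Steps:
t = 21236 (t = 18149 + 3087 = 21236)
u(24, -95)/t - 20447/(-10505) = -162/21236 - 20447/(-10505) = -162*1/21236 - 20447*(-1/10505) = -81/10618 + 20447/10505 = 216255341/111542090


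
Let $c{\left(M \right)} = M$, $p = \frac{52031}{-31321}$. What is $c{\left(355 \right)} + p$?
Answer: $\frac{11066924}{31321} \approx 353.34$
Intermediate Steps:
$p = - \frac{52031}{31321}$ ($p = 52031 \left(- \frac{1}{31321}\right) = - \frac{52031}{31321} \approx -1.6612$)
$c{\left(355 \right)} + p = 355 - \frac{52031}{31321} = \frac{11066924}{31321}$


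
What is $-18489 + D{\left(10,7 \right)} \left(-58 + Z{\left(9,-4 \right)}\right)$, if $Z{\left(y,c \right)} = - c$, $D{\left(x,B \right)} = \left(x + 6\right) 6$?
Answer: $-23673$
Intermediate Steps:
$D{\left(x,B \right)} = 36 + 6 x$ ($D{\left(x,B \right)} = \left(6 + x\right) 6 = 36 + 6 x$)
$-18489 + D{\left(10,7 \right)} \left(-58 + Z{\left(9,-4 \right)}\right) = -18489 + \left(36 + 6 \cdot 10\right) \left(-58 - -4\right) = -18489 + \left(36 + 60\right) \left(-58 + 4\right) = -18489 + 96 \left(-54\right) = -18489 - 5184 = -23673$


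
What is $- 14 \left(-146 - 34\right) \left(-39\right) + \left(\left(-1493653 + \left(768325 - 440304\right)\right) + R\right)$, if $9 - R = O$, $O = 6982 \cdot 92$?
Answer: $-1906247$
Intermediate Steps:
$O = 642344$
$R = -642335$ ($R = 9 - 642344 = -642335$)
$- 14 \left(-146 - 34\right) \left(-39\right) + \left(\left(-1493653 + \left(768325 - 440304\right)\right) + R\right) = - 14 \left(-146 - 34\right) \left(-39\right) + \left(\left(-1493653 + \left(768325 - 440304\right)\right) - 642335\right) = - 14 \left(\left(-180\right) \left(-39\right)\right) + \left(\left(-1493653 + 328021\right) - 642335\right) = \left(-14\right) 7020 - 1807967 = -98280 - 1807967 = -1906247$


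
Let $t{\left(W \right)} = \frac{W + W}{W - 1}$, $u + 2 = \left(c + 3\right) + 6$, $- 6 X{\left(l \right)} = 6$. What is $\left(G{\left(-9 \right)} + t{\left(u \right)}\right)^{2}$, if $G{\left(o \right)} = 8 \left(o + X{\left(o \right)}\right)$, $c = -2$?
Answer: $\frac{24025}{4} \approx 6006.3$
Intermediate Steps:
$X{\left(l \right)} = -1$ ($X{\left(l \right)} = \left(- \frac{1}{6}\right) 6 = -1$)
$G{\left(o \right)} = -8 + 8 o$ ($G{\left(o \right)} = 8 \left(o - 1\right) = 8 \left(-1 + o\right) = -8 + 8 o$)
$u = 5$ ($u = -2 + \left(\left(-2 + 3\right) + 6\right) = -2 + \left(1 + 6\right) = -2 + 7 = 5$)
$t{\left(W \right)} = \frac{2 W}{-1 + W}$
$\left(G{\left(-9 \right)} + t{\left(u \right)}\right)^{2} = \left(\left(-8 + 8 \left(-9\right)\right) + 2 \cdot 5 \frac{1}{-1 + 5}\right)^{2} = \left(\left(-8 - 72\right) + 2 \cdot 5 \cdot \frac{1}{4}\right)^{2} = \left(-80 + 2 \cdot 5 \cdot \frac{1}{4}\right)^{2} = \left(-80 + \frac{5}{2}\right)^{2} = \left(- \frac{155}{2}\right)^{2} = \frac{24025}{4}$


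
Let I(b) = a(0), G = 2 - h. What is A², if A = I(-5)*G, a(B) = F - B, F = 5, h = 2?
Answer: 0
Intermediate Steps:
G = 0 (G = 2 - 1*2 = 2 - 2 = 0)
a(B) = 5 - B
I(b) = 5 (I(b) = 5 - 1*0 = 5 + 0 = 5)
A = 0 (A = 5*0 = 0)
A² = 0² = 0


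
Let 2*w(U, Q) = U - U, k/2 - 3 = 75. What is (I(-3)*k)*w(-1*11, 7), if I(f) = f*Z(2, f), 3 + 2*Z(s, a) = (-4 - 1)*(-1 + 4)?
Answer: 0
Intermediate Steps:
k = 156 (k = 6 + 2*75 = 6 + 150 = 156)
Z(s, a) = -9 (Z(s, a) = -3/2 + ((-4 - 1)*(-1 + 4))/2 = -3/2 + (-5*3)/2 = -3/2 + (½)*(-15) = -3/2 - 15/2 = -9)
w(U, Q) = 0 (w(U, Q) = (U - U)/2 = (½)*0 = 0)
I(f) = -9*f (I(f) = f*(-9) = -9*f)
(I(-3)*k)*w(-1*11, 7) = (-9*(-3)*156)*0 = (27*156)*0 = 4212*0 = 0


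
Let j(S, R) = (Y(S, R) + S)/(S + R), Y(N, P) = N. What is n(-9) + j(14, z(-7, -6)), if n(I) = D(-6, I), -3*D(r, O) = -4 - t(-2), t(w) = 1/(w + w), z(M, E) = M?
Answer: 21/4 ≈ 5.2500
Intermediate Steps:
t(w) = 1/(2*w)
j(S, R) = 2*S/(R + S) (j(S, R) = (S + S)/(S + R) = (2*S)/(R + S) = 2*S/(R + S))
D(r, O) = 5/4 (D(r, O) = -(-4 - 1/(2*(-2)))/3 = -(-4 - (-1)/(2*2))/3 = -(-4 - 1*(-¼))/3 = -(-4 + ¼)/3 = -⅓*(-15/4) = 5/4)
n(I) = 5/4
n(-9) + j(14, z(-7, -6)) = 5/4 + 2*14/(-7 + 14) = 5/4 + 2*14/7 = 5/4 + 2*14*(⅐) = 5/4 + 4 = 21/4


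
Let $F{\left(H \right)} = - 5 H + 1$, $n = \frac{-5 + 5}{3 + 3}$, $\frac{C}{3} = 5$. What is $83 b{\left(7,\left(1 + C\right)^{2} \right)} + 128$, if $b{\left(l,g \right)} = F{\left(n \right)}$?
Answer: $211$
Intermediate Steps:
$C = 15$ ($C = 3 \cdot 5 = 15$)
$n = 0$ ($n = \frac{0}{6} = 0 \cdot \frac{1}{6} = 0$)
$F{\left(H \right)} = 1 - 5 H$
$b{\left(l,g \right)} = 1$ ($b{\left(l,g \right)} = 1 - 0 = 1 + 0 = 1$)
$83 b{\left(7,\left(1 + C\right)^{2} \right)} + 128 = 83 \cdot 1 + 128 = 83 + 128 = 211$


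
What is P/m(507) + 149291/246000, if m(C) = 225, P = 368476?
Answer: 1209049153/738000 ≈ 1638.3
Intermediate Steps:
P/m(507) + 149291/246000 = 368476/225 + 149291/246000 = 1209049153/738000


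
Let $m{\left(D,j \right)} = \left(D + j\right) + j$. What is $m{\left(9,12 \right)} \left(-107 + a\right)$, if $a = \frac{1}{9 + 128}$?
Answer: $- \frac{483714}{137} \approx -3530.8$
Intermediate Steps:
$a = \frac{1}{137} \approx 0.0072993$
$m{\left(D,j \right)} = D + 2 j$
$m{\left(9,12 \right)} \left(-107 + a\right) = \left(9 + 2 \cdot 12\right) \left(-107 + \frac{1}{137}\right) = \left(9 + 24\right) \left(- \frac{14658}{137}\right) = 33 \left(- \frac{14658}{137}\right) = - \frac{483714}{137}$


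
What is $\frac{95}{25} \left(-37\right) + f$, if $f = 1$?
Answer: $- \frac{698}{5} \approx -139.6$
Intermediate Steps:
$\frac{95}{25} \left(-37\right) + f = \frac{95}{25} \left(-37\right) + 1 = 95 \cdot \frac{1}{25} \left(-37\right) + 1 = \frac{19}{5} \left(-37\right) + 1 = - \frac{703}{5} + 1 = - \frac{698}{5}$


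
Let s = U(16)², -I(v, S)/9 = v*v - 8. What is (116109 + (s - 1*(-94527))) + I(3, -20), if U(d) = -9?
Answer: 210708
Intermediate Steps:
I(v, S) = 72 - 9*v² (I(v, S) = -9*(v*v - 8) = -9*(v² - 8) = -9*(-8 + v²) = 72 - 9*v²)
s = 81 (s = (-9)² = 81)
(116109 + (s - 1*(-94527))) + I(3, -20) = (116109 + (81 - 1*(-94527))) + (72 - 9*3²) = (116109 + (81 + 94527)) + (72 - 9*9) = (116109 + 94608) + (72 - 81) = 210717 - 9 = 210708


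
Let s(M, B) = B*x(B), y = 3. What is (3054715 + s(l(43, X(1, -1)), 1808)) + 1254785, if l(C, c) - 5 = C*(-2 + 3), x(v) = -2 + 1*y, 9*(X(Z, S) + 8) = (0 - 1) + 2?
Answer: 4311308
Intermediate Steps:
X(Z, S) = -71/9 (X(Z, S) = -8 + ((0 - 1) + 2)/9 = -8 + (-1 + 2)/9 = -8 + (⅑)*1 = -8 + ⅑ = -71/9)
x(v) = 1 (x(v) = -2 + 1*3 = -2 + 3 = 1)
l(C, c) = 5 + C (l(C, c) = 5 + C*(-2 + 3) = 5 + C*1 = 5 + C)
s(M, B) = B (s(M, B) = B*1 = B)
(3054715 + s(l(43, X(1, -1)), 1808)) + 1254785 = (3054715 + 1808) + 1254785 = 3056523 + 1254785 = 4311308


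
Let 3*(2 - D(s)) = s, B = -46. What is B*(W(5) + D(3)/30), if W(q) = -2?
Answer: 1357/15 ≈ 90.467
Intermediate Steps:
D(s) = 2 - s/3
B*(W(5) + D(3)/30) = -46*(-2 + (2 - ⅓*3)/30) = -46*(-2 + (2 - 1)*(1/30)) = -46*(-2 + 1*(1/30)) = -46*(-2 + 1/30) = -46*(-59/30) = 1357/15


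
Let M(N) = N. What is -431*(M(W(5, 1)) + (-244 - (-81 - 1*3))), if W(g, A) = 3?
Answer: 67667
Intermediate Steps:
-431*(M(W(5, 1)) + (-244 - (-81 - 1*3))) = -431*(3 + (-244 - (-81 - 1*3))) = -431*(3 + (-244 - (-81 - 3))) = -431*(3 + (-244 - 1*(-84))) = -431*(3 + (-244 + 84)) = -431*(3 - 160) = -431*(-157) = 67667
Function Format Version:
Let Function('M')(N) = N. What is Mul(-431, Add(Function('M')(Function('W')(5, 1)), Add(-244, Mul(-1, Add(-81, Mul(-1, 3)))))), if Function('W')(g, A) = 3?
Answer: 67667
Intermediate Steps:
Mul(-431, Add(Function('M')(Function('W')(5, 1)), Add(-244, Mul(-1, Add(-81, Mul(-1, 3)))))) = Mul(-431, Add(3, Add(-244, Mul(-1, Add(-81, Mul(-1, 3)))))) = Mul(-431, Add(3, Add(-244, Mul(-1, Add(-81, -3))))) = Mul(-431, Add(3, Add(-244, Mul(-1, -84)))) = Mul(-431, Add(3, Add(-244, 84))) = Mul(-431, Add(3, -160)) = Mul(-431, -157) = 67667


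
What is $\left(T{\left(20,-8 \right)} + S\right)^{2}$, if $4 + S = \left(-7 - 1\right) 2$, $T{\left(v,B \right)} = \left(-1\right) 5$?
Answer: $625$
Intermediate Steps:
$T{\left(v,B \right)} = -5$
$S = -20$ ($S = -4 + \left(-7 - 1\right) 2 = -4 - 16 = -20$)
$\left(T{\left(20,-8 \right)} + S\right)^{2} = \left(-5 - 20\right)^{2} = \left(-25\right)^{2} = 625$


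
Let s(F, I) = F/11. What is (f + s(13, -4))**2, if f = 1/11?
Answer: 196/121 ≈ 1.6198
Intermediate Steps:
s(F, I) = F/11 (s(F, I) = F*(1/11) = F/11)
f = 1/11 ≈ 0.090909
(f + s(13, -4))**2 = (1/11 + (1/11)*13)**2 = (1/11 + 13/11)**2 = (14/11)**2 = 196/121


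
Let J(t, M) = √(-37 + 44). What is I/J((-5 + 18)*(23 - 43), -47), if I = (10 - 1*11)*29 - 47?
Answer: -76*√7/7 ≈ -28.725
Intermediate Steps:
I = -76 (I = (10 - 11)*29 - 47 = -1*29 - 47 = -29 - 47 = -76)
J(t, M) = √7
I/J((-5 + 18)*(23 - 43), -47) = -76*√7/7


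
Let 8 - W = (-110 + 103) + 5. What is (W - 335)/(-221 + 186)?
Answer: 65/7 ≈ 9.2857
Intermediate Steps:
W = 10 (W = 8 - ((-110 + 103) + 5) = 8 - (-7 + 5) = 8 - 1*(-2) = 8 + 2 = 10)
(W - 335)/(-221 + 186) = (10 - 335)/(-221 + 186) = -325/(-35) = -325*(-1/35) = 65/7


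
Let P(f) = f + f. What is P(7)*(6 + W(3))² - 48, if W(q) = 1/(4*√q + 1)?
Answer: 1000094/2209 + 31472*√3/2209 ≈ 477.41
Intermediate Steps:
P(f) = 2*f
W(q) = 1/(1 + 4*√q)
P(7)*(6 + W(3))² - 48 = (2*7)*(6 + 1/(1 + 4*√3))² - 48 = 14*(6 + 1/(1 + 4*√3))² - 48 = -48 + 14*(6 + 1/(1 + 4*√3))²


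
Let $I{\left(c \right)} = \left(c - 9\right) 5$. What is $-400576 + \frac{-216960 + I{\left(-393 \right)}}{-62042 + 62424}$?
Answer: $- \frac{76619501}{191} \approx -4.0115 \cdot 10^{5}$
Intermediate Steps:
$I{\left(c \right)} = -45 + 5 c$ ($I{\left(c \right)} = \left(-9 + c\right) 5 = -45 + 5 c$)
$-400576 + \frac{-216960 + I{\left(-393 \right)}}{-62042 + 62424} = -400576 + \frac{-216960 + \left(-45 + 5 \left(-393\right)\right)}{-62042 + 62424} = -400576 + \frac{-216960 - 2010}{382} = -400576 + \left(-216960 - 2010\right) \frac{1}{382} = -400576 - \frac{109485}{191} = - \frac{76619501}{191}$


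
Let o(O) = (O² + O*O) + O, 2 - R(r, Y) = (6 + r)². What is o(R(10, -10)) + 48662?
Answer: 177440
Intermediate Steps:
R(r, Y) = 2 - (6 + r)²
o(O) = O + 2*O² (o(O) = (O² + O²) + O = 2*O² + O = O + 2*O²)
o(R(10, -10)) + 48662 = (2 - (6 + 10)²)*(1 + 2*(2 - (6 + 10)²)) + 48662 = (2 - 1*16²)*(1 + 2*(2 - 1*16²)) + 48662 = (2 - 1*256)*(1 + 2*(2 - 1*256)) + 48662 = (2 - 256)*(1 + 2*(2 - 256)) + 48662 = -254*(1 + 2*(-254)) + 48662 = -254*(1 - 508) + 48662 = -254*(-507) + 48662 = 128778 + 48662 = 177440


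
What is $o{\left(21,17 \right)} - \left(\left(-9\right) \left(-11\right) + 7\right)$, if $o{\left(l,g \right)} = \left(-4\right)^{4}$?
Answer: $150$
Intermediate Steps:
$o{\left(l,g \right)} = 256$
$o{\left(21,17 \right)} - \left(\left(-9\right) \left(-11\right) + 7\right) = 256 - \left(\left(-9\right) \left(-11\right) + 7\right) = 256 - \left(99 + 7\right) = 256 - 106 = 150$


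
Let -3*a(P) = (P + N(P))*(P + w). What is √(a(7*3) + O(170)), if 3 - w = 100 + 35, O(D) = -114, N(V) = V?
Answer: 12*√10 ≈ 37.947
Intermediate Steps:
w = -132 (w = 3 - (100 + 35) = 3 - 1*135 = 3 - 135 = -132)
a(P) = -2*P*(-132 + P)/3 (a(P) = -(P + P)*(P - 132)/3 = -2*P*(-132 + P)/3)
√(a(7*3) + O(170)) = √(2*(7*3)*(132 - 7*3)/3 - 114) = √((⅔)*21*(132 - 1*21) - 114) = √((⅔)*21*(132 - 21) - 114) = √((⅔)*21*111 - 114) = √(1554 - 114) = √1440 = 12*√10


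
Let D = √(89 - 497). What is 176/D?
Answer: -44*I*√102/51 ≈ -8.7133*I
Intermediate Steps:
D = 2*I*√102 (D = √(-408) = 2*I*√102 ≈ 20.199*I)
176/D = 176/((2*I*√102)) = 176*(-I*√102/204) = -44*I*√102/51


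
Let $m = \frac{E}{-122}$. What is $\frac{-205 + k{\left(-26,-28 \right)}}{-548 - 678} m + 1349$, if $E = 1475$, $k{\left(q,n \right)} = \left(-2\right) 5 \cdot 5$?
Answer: $\frac{201396503}{149572} \approx 1346.5$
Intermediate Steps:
$k{\left(q,n \right)} = -50$ ($k{\left(q,n \right)} = \left(-10\right) 5 = -50$)
$m = - \frac{1475}{122}$ ($m = \frac{1475}{-122} = 1475 \left(- \frac{1}{122}\right) = - \frac{1475}{122} \approx -12.09$)
$\frac{-205 + k{\left(-26,-28 \right)}}{-548 - 678} m + 1349 = \frac{-205 - 50}{-548 - 678} \left(- \frac{1475}{122}\right) + 1349 = - \frac{255}{-1226} \left(- \frac{1475}{122}\right) + 1349 = \left(-255\right) \left(- \frac{1}{1226}\right) \left(- \frac{1475}{122}\right) + 1349 = \frac{255}{1226} \left(- \frac{1475}{122}\right) + 1349 = - \frac{376125}{149572} + 1349 = \frac{201396503}{149572}$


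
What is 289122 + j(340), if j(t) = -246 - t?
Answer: 288536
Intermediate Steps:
289122 + j(340) = 289122 + (-246 - 1*340) = 289122 + (-246 - 340) = 289122 - 586 = 288536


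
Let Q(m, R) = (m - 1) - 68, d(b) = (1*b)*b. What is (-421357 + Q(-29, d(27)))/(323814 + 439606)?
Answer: -84291/152684 ≈ -0.55206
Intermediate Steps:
d(b) = b**2 (d(b) = b*b = b**2)
Q(m, R) = -69 + m (Q(m, R) = (-1 + m) - 68 = -69 + m)
(-421357 + Q(-29, d(27)))/(323814 + 439606) = (-421357 + (-69 - 29))/(323814 + 439606) = (-421357 - 98)/763420 = -421455*1/763420 = -84291/152684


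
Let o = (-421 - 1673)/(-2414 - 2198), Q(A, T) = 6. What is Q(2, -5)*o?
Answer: 3141/1153 ≈ 2.7242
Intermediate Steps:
o = 1047/2306 (o = -2094/(-4612) = -2094*(-1/4612) = 1047/2306 ≈ 0.45403)
Q(2, -5)*o = 6*(1047/2306) = 3141/1153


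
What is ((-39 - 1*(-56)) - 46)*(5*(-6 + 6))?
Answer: 0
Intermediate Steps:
((-39 - 1*(-56)) - 46)*(5*(-6 + 6)) = ((-39 + 56) - 46)*(5*0) = (17 - 46)*0 = -29*0 = 0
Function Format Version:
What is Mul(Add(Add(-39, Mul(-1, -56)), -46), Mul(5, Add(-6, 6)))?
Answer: 0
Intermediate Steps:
Mul(Add(Add(-39, Mul(-1, -56)), -46), Mul(5, Add(-6, 6))) = Mul(Add(Add(-39, 56), -46), Mul(5, 0)) = Mul(Add(17, -46), 0) = Mul(-29, 0) = 0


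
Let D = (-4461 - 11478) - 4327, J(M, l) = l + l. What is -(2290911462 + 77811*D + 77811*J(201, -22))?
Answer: -710570052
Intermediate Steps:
J(M, l) = 2*l
D = -20266 (D = -15939 - 4327 = -20266)
-(2290911462 + 77811*D + 77811*J(201, -22)) = -(713993736 - 3423684) = -77811/(1/((29442 - 44) - 20266)) = -77811/(1/(29398 - 20266)) = -77811/(1/9132) = -77811/1/9132 = -77811*9132 = -710570052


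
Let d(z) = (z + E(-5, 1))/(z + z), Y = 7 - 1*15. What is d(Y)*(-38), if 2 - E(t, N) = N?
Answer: -133/8 ≈ -16.625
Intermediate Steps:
E(t, N) = 2 - N
Y = -8 (Y = 7 - 15 = -8)
d(z) = (1 + z)/(2*z) (d(z) = (z + (2 - 1*1))/(z + z) = (z + (2 - 1))/((2*z)) = (z + 1)*(1/(2*z)) = (1 + z)*(1/(2*z)) = (1 + z)/(2*z))
d(Y)*(-38) = ((½)*(1 - 8)/(-8))*(-38) = ((½)*(-⅛)*(-7))*(-38) = (7/16)*(-38) = -133/8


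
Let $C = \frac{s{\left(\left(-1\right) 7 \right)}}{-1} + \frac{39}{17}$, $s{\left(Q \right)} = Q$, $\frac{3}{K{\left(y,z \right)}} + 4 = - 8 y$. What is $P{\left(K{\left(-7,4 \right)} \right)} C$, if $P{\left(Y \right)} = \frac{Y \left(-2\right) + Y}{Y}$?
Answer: $- \frac{158}{17} \approx -9.2941$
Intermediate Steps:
$K{\left(y,z \right)} = \frac{3}{-4 - 8 y}$
$C = \frac{158}{17}$ ($C = \frac{\left(-1\right) 7}{-1} + \frac{39}{17} = \left(-7\right) \left(-1\right) + 39 \cdot \frac{1}{17} = 7 + \frac{39}{17} = \frac{158}{17} \approx 9.2941$)
$P{\left(Y \right)} = -1$ ($P{\left(Y \right)} = \frac{- 2 Y + Y}{Y} = \frac{\left(-1\right) Y}{Y} = -1$)
$P{\left(K{\left(-7,4 \right)} \right)} C = \left(-1\right) \frac{158}{17} = - \frac{158}{17}$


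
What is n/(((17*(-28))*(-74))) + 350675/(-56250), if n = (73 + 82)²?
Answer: -220015399/39627000 ≈ -5.5522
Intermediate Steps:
n = 24025 (n = 155² = 24025)
n/(((17*(-28))*(-74))) + 350675/(-56250) = 24025/(((17*(-28))*(-74))) + 350675/(-56250) = 24025/((-476*(-74))) + 350675*(-1/56250) = 24025/35224 - 14027/2250 = -220015399/39627000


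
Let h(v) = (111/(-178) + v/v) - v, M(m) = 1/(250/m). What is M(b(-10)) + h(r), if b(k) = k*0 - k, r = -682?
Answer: 3036753/4450 ≈ 682.42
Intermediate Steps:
b(k) = -k (b(k) = 0 - k = -k)
M(m) = m/250
h(v) = 67/178 - v (h(v) = (111*(-1/178) + 1) - v = (-111/178 + 1) - v = 67/178 - v)
M(b(-10)) + h(r) = (-1*(-10))/250 + (67/178 - 1*(-682)) = (1/250)*10 + (67/178 + 682) = 1/25 + 121463/178 = 3036753/4450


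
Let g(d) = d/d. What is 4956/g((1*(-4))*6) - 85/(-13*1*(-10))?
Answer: 128839/26 ≈ 4955.3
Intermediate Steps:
g(d) = 1
4956/g((1*(-4))*6) - 85/(-13*1*(-10)) = 4956/1 - 85/(-13*1*(-10)) = 4956*1 - 85/((-13*(-10))) = 4956 - 85/130 = 4956 - 85*1/130 = 4956 - 17/26 = 128839/26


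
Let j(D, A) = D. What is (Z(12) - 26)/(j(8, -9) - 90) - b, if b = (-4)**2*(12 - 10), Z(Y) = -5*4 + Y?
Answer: -1295/41 ≈ -31.585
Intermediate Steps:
Z(Y) = -20 + Y
b = 32 (b = 16*2 = 32)
(Z(12) - 26)/(j(8, -9) - 90) - b = ((-20 + 12) - 26)/(8 - 90) - 1*32 = (-8 - 26)/(-82) - 32 = -34*(-1/82) - 32 = 17/41 - 32 = -1295/41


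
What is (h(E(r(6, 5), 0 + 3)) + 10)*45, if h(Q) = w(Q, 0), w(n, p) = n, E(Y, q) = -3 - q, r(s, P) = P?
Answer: 180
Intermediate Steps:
h(Q) = Q
(h(E(r(6, 5), 0 + 3)) + 10)*45 = ((-3 - (0 + 3)) + 10)*45 = ((-3 - 1*3) + 10)*45 = ((-3 - 3) + 10)*45 = (-6 + 10)*45 = 4*45 = 180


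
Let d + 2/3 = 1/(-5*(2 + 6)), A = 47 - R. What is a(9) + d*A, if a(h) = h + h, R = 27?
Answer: 25/6 ≈ 4.1667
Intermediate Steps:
A = 20 (A = 47 - 1*27 = 47 - 27 = 20)
a(h) = 2*h
d = -83/120 (d = -⅔ + 1/(-5*(2 + 6)) = -⅔ + 1/(-5*8) = -⅔ + 1/(-40) = -⅔ - 1/40 = -83/120 ≈ -0.69167)
a(9) + d*A = 2*9 - 83/120*20 = 18 - 83/6 = 25/6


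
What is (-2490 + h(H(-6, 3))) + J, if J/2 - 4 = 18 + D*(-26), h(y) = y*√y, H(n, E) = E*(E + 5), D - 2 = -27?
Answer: -1146 + 48*√6 ≈ -1028.4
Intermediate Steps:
D = -25 (D = 2 - 27 = -25)
H(n, E) = E*(5 + E)
h(y) = y^(3/2)
J = 1344 (J = 8 + 2*(18 - 25*(-26)) = 8 + 2*(18 + 650) = 8 + 2*668 = 8 + 1336 = 1344)
(-2490 + h(H(-6, 3))) + J = (-2490 + (3*(5 + 3))^(3/2)) + 1344 = (-2490 + (3*8)^(3/2)) + 1344 = (-2490 + 24^(3/2)) + 1344 = (-2490 + 48*√6) + 1344 = -1146 + 48*√6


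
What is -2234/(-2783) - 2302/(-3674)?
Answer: 664281/464761 ≈ 1.4293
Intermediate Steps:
-2234/(-2783) - 2302/(-3674) = -2234*(-1/2783) - 2302*(-1/3674) = 2234/2783 + 1151/1837 = 664281/464761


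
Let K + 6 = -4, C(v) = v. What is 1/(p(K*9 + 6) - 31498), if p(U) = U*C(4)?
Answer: -1/31834 ≈ -3.1413e-5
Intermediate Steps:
K = -10 (K = -6 - 4 = -10)
p(U) = 4*U (p(U) = U*4 = 4*U)
1/(p(K*9 + 6) - 31498) = 1/(4*(-10*9 + 6) - 31498) = 1/(4*(-90 + 6) - 31498) = 1/(4*(-84) - 31498) = 1/(-336 - 31498) = 1/(-31834) = -1/31834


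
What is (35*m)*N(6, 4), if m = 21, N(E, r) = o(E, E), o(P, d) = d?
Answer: 4410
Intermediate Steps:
N(E, r) = E
(35*m)*N(6, 4) = (35*21)*6 = 735*6 = 4410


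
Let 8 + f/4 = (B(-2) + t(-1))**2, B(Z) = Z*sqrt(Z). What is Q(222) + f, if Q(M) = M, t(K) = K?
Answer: 162 + 16*I*sqrt(2) ≈ 162.0 + 22.627*I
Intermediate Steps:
B(Z) = Z**(3/2)
f = -32 + 4*(-1 - 2*I*sqrt(2))**2 (f = -32 + 4*((-2)**(3/2) - 1)**2 = -32 + 4*(-2*I*sqrt(2) - 1)**2 = -32 + 4*(-1 - 2*I*sqrt(2))**2 ≈ -60.0 + 22.627*I)
Q(222) + f = 222 + (-60 + 16*I*sqrt(2)) = 162 + 16*I*sqrt(2)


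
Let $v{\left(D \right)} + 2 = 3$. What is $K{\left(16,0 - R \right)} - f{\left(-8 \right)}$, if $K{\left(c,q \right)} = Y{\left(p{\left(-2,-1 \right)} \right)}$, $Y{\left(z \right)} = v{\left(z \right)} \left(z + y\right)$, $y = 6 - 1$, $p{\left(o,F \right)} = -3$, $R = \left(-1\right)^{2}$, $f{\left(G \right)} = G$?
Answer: $10$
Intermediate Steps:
$R = 1$
$v{\left(D \right)} = 1$ ($v{\left(D \right)} = -2 + 3 = 1$)
$y = 5$
$Y{\left(z \right)} = 5 + z$ ($Y{\left(z \right)} = 1 \left(z + 5\right) = 1 \left(5 + z\right) = 5 + z$)
$K{\left(c,q \right)} = 2$ ($K{\left(c,q \right)} = 5 - 3 = 2$)
$K{\left(16,0 - R \right)} - f{\left(-8 \right)} = 2 - -8 = 2 + 8 = 10$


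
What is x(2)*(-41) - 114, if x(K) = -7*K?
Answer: 460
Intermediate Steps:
x(2)*(-41) - 114 = -7*2*(-41) - 114 = -14*(-41) - 114 = 574 - 114 = 460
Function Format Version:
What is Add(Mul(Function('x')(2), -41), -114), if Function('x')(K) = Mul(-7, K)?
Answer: 460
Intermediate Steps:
Add(Mul(Function('x')(2), -41), -114) = Add(Mul(Mul(-7, 2), -41), -114) = Add(Mul(-14, -41), -114) = Add(574, -114) = 460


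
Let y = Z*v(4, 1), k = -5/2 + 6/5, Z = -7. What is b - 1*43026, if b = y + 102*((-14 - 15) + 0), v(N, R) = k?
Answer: -459749/10 ≈ -45975.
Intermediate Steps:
k = -13/10 (k = -5*1/2 + 6*(1/5) = -5/2 + 6/5 = -13/10 ≈ -1.3000)
v(N, R) = -13/10
y = 91/10 (y = -7*(-13/10) = 91/10 ≈ 9.1000)
b = -29489/10 (b = 91/10 + 102*((-14 - 15) + 0) = 91/10 + 102*(-29 + 0) = 91/10 + 102*(-29) = 91/10 - 2958 = -29489/10 ≈ -2948.9)
b - 1*43026 = -29489/10 - 1*43026 = -29489/10 - 43026 = -459749/10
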